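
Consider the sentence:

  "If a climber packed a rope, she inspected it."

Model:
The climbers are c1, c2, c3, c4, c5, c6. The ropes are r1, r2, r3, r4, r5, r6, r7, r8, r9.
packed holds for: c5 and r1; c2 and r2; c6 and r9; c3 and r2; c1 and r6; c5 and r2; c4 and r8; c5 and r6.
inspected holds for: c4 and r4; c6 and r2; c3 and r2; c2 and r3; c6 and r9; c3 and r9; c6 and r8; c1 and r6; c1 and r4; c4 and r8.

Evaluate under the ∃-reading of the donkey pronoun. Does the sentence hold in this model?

"it" takes "a rope" as antecedent — a donkey pronoun bound across the clause boundary.
Weak reading: every climber c with some packed-rope has at least one packed-rope r such that inspected(c,r).
Per climber: c1:✓  c2:✗  c3:✓  c4:✓  c5:✗  c6:✓
c2 has no witness among its packed-ropes.

False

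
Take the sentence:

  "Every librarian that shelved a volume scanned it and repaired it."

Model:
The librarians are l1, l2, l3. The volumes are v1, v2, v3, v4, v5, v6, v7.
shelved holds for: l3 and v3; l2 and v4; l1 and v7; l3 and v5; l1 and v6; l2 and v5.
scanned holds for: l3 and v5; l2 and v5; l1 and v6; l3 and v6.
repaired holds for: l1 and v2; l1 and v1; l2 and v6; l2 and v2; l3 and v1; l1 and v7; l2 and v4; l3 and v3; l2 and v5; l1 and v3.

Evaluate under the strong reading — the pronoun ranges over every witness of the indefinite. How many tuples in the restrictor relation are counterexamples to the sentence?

5

"it" takes "a volume" as antecedent — a donkey pronoun bound across the clause boundary.
Strong reading: for every (l,v) with shelved(l,v), scanned(l,v) ∧ repaired(l,v).
Restrictor pairs: (l1,v6) ✗  (l1,v7) ✗  (l2,v4) ✗  (l2,v5) ✓  (l3,v3) ✗  (l3,v5) ✗
Counterexamples (restrictor pairs failing the scope): 5.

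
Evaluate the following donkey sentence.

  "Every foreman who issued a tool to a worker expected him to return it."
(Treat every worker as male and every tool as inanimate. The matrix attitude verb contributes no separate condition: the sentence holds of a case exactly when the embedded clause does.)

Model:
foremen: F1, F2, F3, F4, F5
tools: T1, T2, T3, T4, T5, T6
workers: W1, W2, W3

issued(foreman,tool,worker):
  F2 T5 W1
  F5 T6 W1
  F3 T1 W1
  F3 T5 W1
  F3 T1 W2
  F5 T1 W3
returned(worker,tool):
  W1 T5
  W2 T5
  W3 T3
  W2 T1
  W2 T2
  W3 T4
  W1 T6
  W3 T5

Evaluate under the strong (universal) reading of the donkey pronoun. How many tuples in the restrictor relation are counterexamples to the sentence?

"him" takes "a worker" as antecedent and "it" takes "a tool"; both are donkey pronouns co-varying with the restrictor.
Strong reading: for every (f,t,w) with issued(f,t,w), returned(w,t).
Restrictor triples: (F2,T5,W1)→returned(W1,T5) ✓  (F3,T1,W1)→returned(W1,T1) ✗  (F3,T1,W2)→returned(W2,T1) ✓  (F3,T5,W1)→returned(W1,T5) ✓  (F5,T1,W3)→returned(W3,T1) ✗  (F5,T6,W1)→returned(W1,T6) ✓
Counterexamples (restrictor triples failing the scope): 2.

2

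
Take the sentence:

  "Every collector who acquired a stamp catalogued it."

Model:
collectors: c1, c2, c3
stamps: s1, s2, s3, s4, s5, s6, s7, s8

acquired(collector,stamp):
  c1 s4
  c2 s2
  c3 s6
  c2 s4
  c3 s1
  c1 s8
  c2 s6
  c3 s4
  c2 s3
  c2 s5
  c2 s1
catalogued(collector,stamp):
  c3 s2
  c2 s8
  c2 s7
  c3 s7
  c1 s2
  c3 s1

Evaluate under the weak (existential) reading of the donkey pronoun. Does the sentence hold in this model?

False

"it" takes "a stamp" as antecedent — a donkey pronoun bound across the clause boundary.
Weak reading: every collector c with some acquired-stamp has at least one acquired-stamp s such that catalogued(c,s).
Per collector: c1:✗  c2:✗  c3:✓
c1 has no witness among its acquired-stamps.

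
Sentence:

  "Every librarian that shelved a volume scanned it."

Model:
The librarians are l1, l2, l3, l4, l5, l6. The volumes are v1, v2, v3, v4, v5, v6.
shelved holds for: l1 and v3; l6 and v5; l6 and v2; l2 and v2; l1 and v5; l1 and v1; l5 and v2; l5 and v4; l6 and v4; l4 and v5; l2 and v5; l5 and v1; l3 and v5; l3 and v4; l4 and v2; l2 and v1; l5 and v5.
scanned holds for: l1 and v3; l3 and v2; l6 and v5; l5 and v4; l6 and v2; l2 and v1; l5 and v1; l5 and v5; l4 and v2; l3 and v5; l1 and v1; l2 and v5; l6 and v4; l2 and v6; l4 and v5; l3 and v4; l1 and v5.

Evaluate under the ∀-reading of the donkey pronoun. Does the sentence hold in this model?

False

"it" takes "a volume" as antecedent — a donkey pronoun bound across the clause boundary.
Strong reading: for every (l,v) with shelved(l,v), scanned(l,v).
Restrictor pairs: (l1,v1) ✓  (l1,v3) ✓  (l1,v5) ✓  (l2,v1) ✓  (l2,v2) ✗  (l2,v5) ✓  (l3,v4) ✓  (l3,v5) ✓  (l4,v2) ✓  (l4,v5) ✓  (l5,v1) ✓  (l5,v2) ✗  (l5,v4) ✓  (l5,v5) ✓  (l6,v2) ✓  (l6,v4) ✓  (l6,v5) ✓
Counterexample: (l2,v2) is in shelved but fails the scope.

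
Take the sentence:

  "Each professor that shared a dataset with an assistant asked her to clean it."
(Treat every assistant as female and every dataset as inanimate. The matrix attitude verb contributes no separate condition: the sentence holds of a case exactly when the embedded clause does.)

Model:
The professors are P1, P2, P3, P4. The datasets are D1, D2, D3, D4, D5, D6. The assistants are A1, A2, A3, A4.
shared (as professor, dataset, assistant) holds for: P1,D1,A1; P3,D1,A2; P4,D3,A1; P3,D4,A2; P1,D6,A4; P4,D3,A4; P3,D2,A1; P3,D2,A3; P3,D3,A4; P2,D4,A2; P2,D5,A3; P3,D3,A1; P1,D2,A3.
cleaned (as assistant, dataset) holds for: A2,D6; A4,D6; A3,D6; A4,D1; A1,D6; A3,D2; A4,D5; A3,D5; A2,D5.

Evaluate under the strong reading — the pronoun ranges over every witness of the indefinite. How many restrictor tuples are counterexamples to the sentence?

"her" takes "an assistant" as antecedent and "it" takes "a dataset"; both are donkey pronouns co-varying with the restrictor.
Strong reading: for every (p,d,a) with shared(p,d,a), cleaned(a,d).
Restrictor triples: (P1,D1,A1)→cleaned(A1,D1) ✗  (P1,D2,A3)→cleaned(A3,D2) ✓  (P1,D6,A4)→cleaned(A4,D6) ✓  (P2,D4,A2)→cleaned(A2,D4) ✗  (P2,D5,A3)→cleaned(A3,D5) ✓  (P3,D1,A2)→cleaned(A2,D1) ✗  (P3,D2,A1)→cleaned(A1,D2) ✗  (P3,D2,A3)→cleaned(A3,D2) ✓  (P3,D3,A1)→cleaned(A1,D3) ✗  (P3,D3,A4)→cleaned(A4,D3) ✗  (P3,D4,A2)→cleaned(A2,D4) ✗  (P4,D3,A1)→cleaned(A1,D3) ✗  (P4,D3,A4)→cleaned(A4,D3) ✗
Counterexamples (restrictor triples failing the scope): 9.

9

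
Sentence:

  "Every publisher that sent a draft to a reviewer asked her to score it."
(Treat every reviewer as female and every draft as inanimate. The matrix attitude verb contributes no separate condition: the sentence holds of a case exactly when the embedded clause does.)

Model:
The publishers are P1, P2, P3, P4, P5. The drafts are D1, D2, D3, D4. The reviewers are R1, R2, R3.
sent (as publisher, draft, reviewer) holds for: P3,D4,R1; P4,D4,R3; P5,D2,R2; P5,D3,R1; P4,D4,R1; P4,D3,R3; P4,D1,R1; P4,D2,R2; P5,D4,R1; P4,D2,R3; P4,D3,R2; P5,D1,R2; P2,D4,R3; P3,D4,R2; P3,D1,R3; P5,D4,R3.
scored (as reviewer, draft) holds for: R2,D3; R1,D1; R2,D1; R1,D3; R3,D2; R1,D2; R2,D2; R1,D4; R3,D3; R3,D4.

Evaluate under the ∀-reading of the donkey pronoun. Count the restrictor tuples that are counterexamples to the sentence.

"her" takes "a reviewer" as antecedent and "it" takes "a draft"; both are donkey pronouns co-varying with the restrictor.
Strong reading: for every (p,d,r) with sent(p,d,r), scored(r,d).
Restrictor triples: (P2,D4,R3)→scored(R3,D4) ✓  (P3,D1,R3)→scored(R3,D1) ✗  (P3,D4,R1)→scored(R1,D4) ✓  (P3,D4,R2)→scored(R2,D4) ✗  (P4,D1,R1)→scored(R1,D1) ✓  (P4,D2,R2)→scored(R2,D2) ✓  (P4,D2,R3)→scored(R3,D2) ✓  (P4,D3,R2)→scored(R2,D3) ✓  (P4,D3,R3)→scored(R3,D3) ✓  (P4,D4,R1)→scored(R1,D4) ✓  (P4,D4,R3)→scored(R3,D4) ✓  (P5,D1,R2)→scored(R2,D1) ✓  (P5,D2,R2)→scored(R2,D2) ✓  (P5,D3,R1)→scored(R1,D3) ✓  (P5,D4,R1)→scored(R1,D4) ✓  (P5,D4,R3)→scored(R3,D4) ✓
Counterexamples (restrictor triples failing the scope): 2.

2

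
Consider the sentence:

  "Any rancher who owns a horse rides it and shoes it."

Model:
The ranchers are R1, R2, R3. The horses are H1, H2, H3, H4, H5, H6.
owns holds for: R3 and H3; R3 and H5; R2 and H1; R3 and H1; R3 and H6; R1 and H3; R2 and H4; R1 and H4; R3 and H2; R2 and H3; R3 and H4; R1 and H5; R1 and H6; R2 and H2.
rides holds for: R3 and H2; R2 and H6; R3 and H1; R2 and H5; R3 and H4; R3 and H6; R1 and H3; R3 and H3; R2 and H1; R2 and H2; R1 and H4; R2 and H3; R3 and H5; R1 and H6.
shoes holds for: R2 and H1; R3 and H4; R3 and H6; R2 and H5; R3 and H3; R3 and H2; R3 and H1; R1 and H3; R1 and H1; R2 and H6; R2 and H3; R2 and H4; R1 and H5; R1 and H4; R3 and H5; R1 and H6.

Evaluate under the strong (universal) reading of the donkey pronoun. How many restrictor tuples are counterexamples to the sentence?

"it" takes "a horse" as antecedent — a donkey pronoun bound across the clause boundary.
Strong reading: for every (r,h) with owns(r,h), rides(r,h) ∧ shoes(r,h).
Restrictor pairs: (R1,H3) ✓  (R1,H4) ✓  (R1,H5) ✗  (R1,H6) ✓  (R2,H1) ✓  (R2,H2) ✗  (R2,H3) ✓  (R2,H4) ✗  (R3,H1) ✓  (R3,H2) ✓  (R3,H3) ✓  (R3,H4) ✓  (R3,H5) ✓  (R3,H6) ✓
Counterexamples (restrictor pairs failing the scope): 3.

3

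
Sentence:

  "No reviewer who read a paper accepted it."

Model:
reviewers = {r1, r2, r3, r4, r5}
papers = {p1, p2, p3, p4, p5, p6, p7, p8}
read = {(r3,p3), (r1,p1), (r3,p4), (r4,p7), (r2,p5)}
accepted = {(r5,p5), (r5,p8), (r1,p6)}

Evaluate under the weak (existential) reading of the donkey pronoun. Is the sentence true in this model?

True

"it" takes "a paper" as antecedent — a donkey pronoun bound across the clause boundary.
Truth condition: for no (r,p) with read(r,p) does accepted(r,p) hold.
Restrictor pairs — does the scope hold? (r1,p1):fails  (r2,p5):fails  (r3,p3):fails  (r3,p4):fails  (r4,p7):fails
Scope holds for no restrictor pair, so the sentence is true.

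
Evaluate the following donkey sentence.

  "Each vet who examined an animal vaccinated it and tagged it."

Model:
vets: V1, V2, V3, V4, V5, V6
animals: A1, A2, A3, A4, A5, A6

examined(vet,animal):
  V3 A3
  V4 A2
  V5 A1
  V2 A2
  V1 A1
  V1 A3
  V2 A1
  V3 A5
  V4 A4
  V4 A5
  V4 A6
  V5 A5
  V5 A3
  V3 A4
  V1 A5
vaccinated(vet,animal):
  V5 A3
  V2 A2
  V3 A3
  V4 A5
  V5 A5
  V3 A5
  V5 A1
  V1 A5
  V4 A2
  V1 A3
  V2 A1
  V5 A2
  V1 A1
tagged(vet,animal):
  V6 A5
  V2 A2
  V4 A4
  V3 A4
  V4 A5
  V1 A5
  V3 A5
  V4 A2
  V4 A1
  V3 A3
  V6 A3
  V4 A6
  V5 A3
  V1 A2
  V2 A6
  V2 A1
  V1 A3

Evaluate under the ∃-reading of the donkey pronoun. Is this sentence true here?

True

"it" takes "an animal" as antecedent — a donkey pronoun bound across the clause boundary.
Weak reading: every vet v with some examined-animal has at least one examined-animal a such that vaccinated(v,a) ∧ tagged(v,a).
Per vet: V1:✓  V2:✓  V3:✓  V4:✓  V5:✓
Every vet in the restrictor has a witness.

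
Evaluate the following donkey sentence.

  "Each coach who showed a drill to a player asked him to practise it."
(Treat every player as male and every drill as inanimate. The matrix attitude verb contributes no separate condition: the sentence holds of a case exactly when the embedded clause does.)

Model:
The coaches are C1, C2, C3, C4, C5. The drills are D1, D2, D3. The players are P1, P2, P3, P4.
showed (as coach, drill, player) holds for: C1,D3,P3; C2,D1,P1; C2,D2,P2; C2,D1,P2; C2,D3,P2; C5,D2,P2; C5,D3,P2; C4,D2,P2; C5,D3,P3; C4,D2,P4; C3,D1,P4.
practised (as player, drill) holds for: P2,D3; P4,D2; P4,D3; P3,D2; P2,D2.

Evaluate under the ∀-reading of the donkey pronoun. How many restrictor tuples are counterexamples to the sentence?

"him" takes "a player" as antecedent and "it" takes "a drill"; both are donkey pronouns co-varying with the restrictor.
Strong reading: for every (c,d,p) with showed(c,d,p), practised(p,d).
Restrictor triples: (C1,D3,P3)→practised(P3,D3) ✗  (C2,D1,P1)→practised(P1,D1) ✗  (C2,D1,P2)→practised(P2,D1) ✗  (C2,D2,P2)→practised(P2,D2) ✓  (C2,D3,P2)→practised(P2,D3) ✓  (C3,D1,P4)→practised(P4,D1) ✗  (C4,D2,P2)→practised(P2,D2) ✓  (C4,D2,P4)→practised(P4,D2) ✓  (C5,D2,P2)→practised(P2,D2) ✓  (C5,D3,P2)→practised(P2,D3) ✓  (C5,D3,P3)→practised(P3,D3) ✗
Counterexamples (restrictor triples failing the scope): 5.

5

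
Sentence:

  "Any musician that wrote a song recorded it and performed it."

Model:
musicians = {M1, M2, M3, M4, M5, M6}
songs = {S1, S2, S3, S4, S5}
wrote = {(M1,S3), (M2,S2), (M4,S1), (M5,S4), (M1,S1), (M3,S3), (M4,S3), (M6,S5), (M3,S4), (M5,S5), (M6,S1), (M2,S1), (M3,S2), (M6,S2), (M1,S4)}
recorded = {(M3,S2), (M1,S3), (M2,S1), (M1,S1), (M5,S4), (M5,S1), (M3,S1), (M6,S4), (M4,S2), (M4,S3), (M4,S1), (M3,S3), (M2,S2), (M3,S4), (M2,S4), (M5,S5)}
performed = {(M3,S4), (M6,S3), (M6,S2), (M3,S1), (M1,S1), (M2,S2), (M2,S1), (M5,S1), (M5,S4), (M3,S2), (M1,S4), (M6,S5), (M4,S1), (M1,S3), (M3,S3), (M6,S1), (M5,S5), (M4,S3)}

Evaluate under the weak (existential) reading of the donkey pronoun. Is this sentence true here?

False

"it" takes "a song" as antecedent — a donkey pronoun bound across the clause boundary.
Weak reading: every musician m with some wrote-song has at least one wrote-song s such that recorded(m,s) ∧ performed(m,s).
Per musician: M1:✓  M2:✓  M3:✓  M4:✓  M5:✓  M6:✗
M6 has no witness among its wrote-songs.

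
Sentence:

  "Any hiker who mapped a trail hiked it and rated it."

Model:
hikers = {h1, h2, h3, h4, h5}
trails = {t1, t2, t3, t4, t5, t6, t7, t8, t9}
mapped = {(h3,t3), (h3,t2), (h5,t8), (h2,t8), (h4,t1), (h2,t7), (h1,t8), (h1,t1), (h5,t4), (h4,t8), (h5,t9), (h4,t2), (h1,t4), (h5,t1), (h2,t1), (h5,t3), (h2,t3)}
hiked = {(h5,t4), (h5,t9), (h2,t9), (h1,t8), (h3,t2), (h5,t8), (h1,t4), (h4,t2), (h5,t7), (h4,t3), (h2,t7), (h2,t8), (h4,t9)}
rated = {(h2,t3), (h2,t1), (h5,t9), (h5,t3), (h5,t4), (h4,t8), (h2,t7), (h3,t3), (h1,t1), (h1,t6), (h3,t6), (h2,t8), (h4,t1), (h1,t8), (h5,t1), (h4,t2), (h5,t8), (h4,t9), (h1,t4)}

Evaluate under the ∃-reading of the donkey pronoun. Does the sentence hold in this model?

False

"it" takes "a trail" as antecedent — a donkey pronoun bound across the clause boundary.
Weak reading: every hiker h with some mapped-trail has at least one mapped-trail t such that hiked(h,t) ∧ rated(h,t).
Per hiker: h1:✓  h2:✓  h3:✗  h4:✓  h5:✓
h3 has no witness among its mapped-trails.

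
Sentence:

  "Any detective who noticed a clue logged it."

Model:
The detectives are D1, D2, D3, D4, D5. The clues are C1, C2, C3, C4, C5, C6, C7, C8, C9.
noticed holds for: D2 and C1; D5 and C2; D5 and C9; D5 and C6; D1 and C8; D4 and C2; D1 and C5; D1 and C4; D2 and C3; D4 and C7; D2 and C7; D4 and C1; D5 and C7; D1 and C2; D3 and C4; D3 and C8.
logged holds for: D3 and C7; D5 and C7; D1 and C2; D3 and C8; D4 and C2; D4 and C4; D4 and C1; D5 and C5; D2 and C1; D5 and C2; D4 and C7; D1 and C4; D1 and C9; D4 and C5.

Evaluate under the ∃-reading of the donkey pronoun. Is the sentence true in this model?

"it" takes "a clue" as antecedent — a donkey pronoun bound across the clause boundary.
Weak reading: every detective d with some noticed-clue has at least one noticed-clue c such that logged(d,c).
Per detective: D1:✓  D2:✓  D3:✓  D4:✓  D5:✓
Every detective in the restrictor has a witness.

True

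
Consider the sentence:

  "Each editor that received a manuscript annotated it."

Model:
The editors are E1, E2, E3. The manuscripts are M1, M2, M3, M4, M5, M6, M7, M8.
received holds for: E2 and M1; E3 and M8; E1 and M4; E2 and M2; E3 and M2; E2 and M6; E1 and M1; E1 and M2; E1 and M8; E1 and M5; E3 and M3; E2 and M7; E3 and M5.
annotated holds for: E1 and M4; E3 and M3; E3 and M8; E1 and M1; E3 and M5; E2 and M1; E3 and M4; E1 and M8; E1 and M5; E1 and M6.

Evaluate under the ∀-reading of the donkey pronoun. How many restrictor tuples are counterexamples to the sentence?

5

"it" takes "a manuscript" as antecedent — a donkey pronoun bound across the clause boundary.
Strong reading: for every (e,m) with received(e,m), annotated(e,m).
Restrictor pairs: (E1,M1) ✓  (E1,M2) ✗  (E1,M4) ✓  (E1,M5) ✓  (E1,M8) ✓  (E2,M1) ✓  (E2,M2) ✗  (E2,M6) ✗  (E2,M7) ✗  (E3,M2) ✗  (E3,M3) ✓  (E3,M5) ✓  (E3,M8) ✓
Counterexamples (restrictor pairs failing the scope): 5.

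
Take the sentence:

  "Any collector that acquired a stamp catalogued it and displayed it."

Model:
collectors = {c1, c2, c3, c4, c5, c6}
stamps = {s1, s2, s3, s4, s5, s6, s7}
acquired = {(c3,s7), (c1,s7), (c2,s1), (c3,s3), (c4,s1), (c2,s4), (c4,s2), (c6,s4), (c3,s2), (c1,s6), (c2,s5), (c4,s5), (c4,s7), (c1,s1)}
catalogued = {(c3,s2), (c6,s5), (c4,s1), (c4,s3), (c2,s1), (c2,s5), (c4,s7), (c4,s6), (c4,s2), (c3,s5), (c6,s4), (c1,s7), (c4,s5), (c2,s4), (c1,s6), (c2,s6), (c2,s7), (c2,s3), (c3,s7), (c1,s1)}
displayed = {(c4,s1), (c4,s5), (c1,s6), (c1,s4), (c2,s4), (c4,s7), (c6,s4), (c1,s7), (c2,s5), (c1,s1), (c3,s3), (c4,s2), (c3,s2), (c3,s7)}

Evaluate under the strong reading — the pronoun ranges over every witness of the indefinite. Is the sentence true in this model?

False

"it" takes "a stamp" as antecedent — a donkey pronoun bound across the clause boundary.
Strong reading: for every (c,s) with acquired(c,s), catalogued(c,s) ∧ displayed(c,s).
Restrictor pairs: (c1,s1) ✓  (c1,s6) ✓  (c1,s7) ✓  (c2,s1) ✗  (c2,s4) ✓  (c2,s5) ✓  (c3,s2) ✓  (c3,s3) ✗  (c3,s7) ✓  (c4,s1) ✓  (c4,s2) ✓  (c4,s5) ✓  (c4,s7) ✓  (c6,s4) ✓
Counterexample: (c2,s1) is in acquired but fails the scope.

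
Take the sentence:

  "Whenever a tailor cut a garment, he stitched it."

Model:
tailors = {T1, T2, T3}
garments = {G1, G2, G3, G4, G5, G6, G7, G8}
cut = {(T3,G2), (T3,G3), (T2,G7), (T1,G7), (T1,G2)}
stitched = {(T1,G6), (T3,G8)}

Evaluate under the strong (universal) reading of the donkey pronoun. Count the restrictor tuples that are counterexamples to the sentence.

"it" takes "a garment" as antecedent — a donkey pronoun bound across the clause boundary.
Strong reading: for every (t,g) with cut(t,g), stitched(t,g).
Restrictor pairs: (T1,G2) ✗  (T1,G7) ✗  (T2,G7) ✗  (T3,G2) ✗  (T3,G3) ✗
Counterexamples (restrictor pairs failing the scope): 5.

5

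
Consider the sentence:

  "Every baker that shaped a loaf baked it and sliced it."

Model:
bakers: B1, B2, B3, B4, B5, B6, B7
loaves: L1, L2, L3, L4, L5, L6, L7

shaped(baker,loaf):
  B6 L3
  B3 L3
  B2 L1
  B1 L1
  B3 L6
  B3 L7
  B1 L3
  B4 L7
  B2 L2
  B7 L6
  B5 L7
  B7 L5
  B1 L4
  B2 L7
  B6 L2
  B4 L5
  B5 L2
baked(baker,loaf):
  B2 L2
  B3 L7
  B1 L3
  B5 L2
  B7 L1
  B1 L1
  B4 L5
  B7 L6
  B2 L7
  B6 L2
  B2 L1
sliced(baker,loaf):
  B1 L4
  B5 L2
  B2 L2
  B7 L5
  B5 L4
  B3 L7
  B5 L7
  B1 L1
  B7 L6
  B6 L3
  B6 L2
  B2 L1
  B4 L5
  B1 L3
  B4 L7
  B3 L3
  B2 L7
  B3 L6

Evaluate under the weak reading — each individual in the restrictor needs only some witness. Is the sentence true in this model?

"it" takes "a loaf" as antecedent — a donkey pronoun bound across the clause boundary.
Weak reading: every baker b with some shaped-loaf has at least one shaped-loaf l such that baked(b,l) ∧ sliced(b,l).
Per baker: B1:✓  B2:✓  B3:✓  B4:✓  B5:✓  B6:✓  B7:✓
Every baker in the restrictor has a witness.

True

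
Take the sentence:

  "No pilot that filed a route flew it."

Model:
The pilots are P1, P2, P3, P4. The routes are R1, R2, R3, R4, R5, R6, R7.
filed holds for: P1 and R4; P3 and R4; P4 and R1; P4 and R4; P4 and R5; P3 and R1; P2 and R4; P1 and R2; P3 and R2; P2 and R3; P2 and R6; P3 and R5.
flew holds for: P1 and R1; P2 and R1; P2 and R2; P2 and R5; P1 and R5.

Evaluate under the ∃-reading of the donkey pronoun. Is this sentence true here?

"it" takes "a route" as antecedent — a donkey pronoun bound across the clause boundary.
Truth condition: for no (p,r) with filed(p,r) does flew(p,r) hold.
Restrictor pairs — does the scope hold? (P1,R2):fails  (P1,R4):fails  (P2,R3):fails  (P2,R4):fails  (P2,R6):fails  (P3,R1):fails  (P3,R2):fails  (P3,R4):fails  (P3,R5):fails  (P4,R1):fails  (P4,R4):fails  (P4,R5):fails
Scope holds for no restrictor pair, so the sentence is true.

True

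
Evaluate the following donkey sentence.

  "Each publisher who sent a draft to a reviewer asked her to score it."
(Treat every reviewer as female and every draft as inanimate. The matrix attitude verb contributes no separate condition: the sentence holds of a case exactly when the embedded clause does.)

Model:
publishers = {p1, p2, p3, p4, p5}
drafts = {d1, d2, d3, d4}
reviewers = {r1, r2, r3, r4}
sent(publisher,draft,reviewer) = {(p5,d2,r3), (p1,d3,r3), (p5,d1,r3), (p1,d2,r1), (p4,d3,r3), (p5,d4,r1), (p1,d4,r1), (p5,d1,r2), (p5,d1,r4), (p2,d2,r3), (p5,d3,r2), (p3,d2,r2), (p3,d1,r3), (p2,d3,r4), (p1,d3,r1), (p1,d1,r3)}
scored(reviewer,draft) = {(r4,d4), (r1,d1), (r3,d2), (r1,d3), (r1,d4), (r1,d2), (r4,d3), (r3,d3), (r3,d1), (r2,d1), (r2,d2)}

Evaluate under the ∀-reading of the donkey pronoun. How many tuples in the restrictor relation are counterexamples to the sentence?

"her" takes "a reviewer" as antecedent and "it" takes "a draft"; both are donkey pronouns co-varying with the restrictor.
Strong reading: for every (p,d,r) with sent(p,d,r), scored(r,d).
Restrictor triples: (p1,d1,r3)→scored(r3,d1) ✓  (p1,d2,r1)→scored(r1,d2) ✓  (p1,d3,r1)→scored(r1,d3) ✓  (p1,d3,r3)→scored(r3,d3) ✓  (p1,d4,r1)→scored(r1,d4) ✓  (p2,d2,r3)→scored(r3,d2) ✓  (p2,d3,r4)→scored(r4,d3) ✓  (p3,d1,r3)→scored(r3,d1) ✓  (p3,d2,r2)→scored(r2,d2) ✓  (p4,d3,r3)→scored(r3,d3) ✓  (p5,d1,r2)→scored(r2,d1) ✓  (p5,d1,r3)→scored(r3,d1) ✓  (p5,d1,r4)→scored(r4,d1) ✗  (p5,d2,r3)→scored(r3,d2) ✓  (p5,d3,r2)→scored(r2,d3) ✗  (p5,d4,r1)→scored(r1,d4) ✓
Counterexamples (restrictor triples failing the scope): 2.

2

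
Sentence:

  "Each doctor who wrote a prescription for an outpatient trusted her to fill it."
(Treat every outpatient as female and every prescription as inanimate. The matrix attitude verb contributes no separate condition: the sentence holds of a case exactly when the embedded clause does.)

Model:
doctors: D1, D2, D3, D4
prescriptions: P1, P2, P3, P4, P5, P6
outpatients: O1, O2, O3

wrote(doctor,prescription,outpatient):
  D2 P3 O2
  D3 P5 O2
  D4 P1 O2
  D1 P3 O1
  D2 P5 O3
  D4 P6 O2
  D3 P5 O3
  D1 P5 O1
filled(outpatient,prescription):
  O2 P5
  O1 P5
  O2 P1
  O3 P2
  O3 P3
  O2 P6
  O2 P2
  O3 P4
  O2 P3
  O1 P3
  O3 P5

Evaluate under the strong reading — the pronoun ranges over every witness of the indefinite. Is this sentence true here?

"her" takes "an outpatient" as antecedent and "it" takes "a prescription"; both are donkey pronouns co-varying with the restrictor.
Strong reading: for every (d,p,o) with wrote(d,p,o), filled(o,p).
Restrictor triples: (D1,P3,O1)→filled(O1,P3) ✓  (D1,P5,O1)→filled(O1,P5) ✓  (D2,P3,O2)→filled(O2,P3) ✓  (D2,P5,O3)→filled(O3,P5) ✓  (D3,P5,O2)→filled(O2,P5) ✓  (D3,P5,O3)→filled(O3,P5) ✓  (D4,P1,O2)→filled(O2,P1) ✓  (D4,P6,O2)→filled(O2,P6) ✓
Every restrictor triple satisfies the scope.

True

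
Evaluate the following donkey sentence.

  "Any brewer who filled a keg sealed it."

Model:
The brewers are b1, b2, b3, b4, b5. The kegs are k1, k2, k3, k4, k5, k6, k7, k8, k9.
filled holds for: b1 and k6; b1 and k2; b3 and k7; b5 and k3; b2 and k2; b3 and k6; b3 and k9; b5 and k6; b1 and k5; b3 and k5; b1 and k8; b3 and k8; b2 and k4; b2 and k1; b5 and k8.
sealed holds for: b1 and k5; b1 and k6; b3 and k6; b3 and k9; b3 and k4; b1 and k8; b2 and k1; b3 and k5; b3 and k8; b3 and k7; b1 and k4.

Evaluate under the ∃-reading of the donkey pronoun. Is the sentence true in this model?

"it" takes "a keg" as antecedent — a donkey pronoun bound across the clause boundary.
Weak reading: every brewer b with some filled-keg has at least one filled-keg k such that sealed(b,k).
Per brewer: b1:✓  b2:✓  b3:✓  b5:✗
b5 has no witness among its filled-kegs.

False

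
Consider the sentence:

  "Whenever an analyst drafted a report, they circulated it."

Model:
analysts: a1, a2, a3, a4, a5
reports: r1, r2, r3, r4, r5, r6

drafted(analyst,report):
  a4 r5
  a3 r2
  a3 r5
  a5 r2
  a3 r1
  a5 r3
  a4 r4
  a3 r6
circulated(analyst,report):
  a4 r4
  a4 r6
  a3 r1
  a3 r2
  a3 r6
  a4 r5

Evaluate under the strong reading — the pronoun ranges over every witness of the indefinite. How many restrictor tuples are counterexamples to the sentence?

3

"it" takes "a report" as antecedent — a donkey pronoun bound across the clause boundary.
Strong reading: for every (a,r) with drafted(a,r), circulated(a,r).
Restrictor pairs: (a3,r1) ✓  (a3,r2) ✓  (a3,r5) ✗  (a3,r6) ✓  (a4,r4) ✓  (a4,r5) ✓  (a5,r2) ✗  (a5,r3) ✗
Counterexamples (restrictor pairs failing the scope): 3.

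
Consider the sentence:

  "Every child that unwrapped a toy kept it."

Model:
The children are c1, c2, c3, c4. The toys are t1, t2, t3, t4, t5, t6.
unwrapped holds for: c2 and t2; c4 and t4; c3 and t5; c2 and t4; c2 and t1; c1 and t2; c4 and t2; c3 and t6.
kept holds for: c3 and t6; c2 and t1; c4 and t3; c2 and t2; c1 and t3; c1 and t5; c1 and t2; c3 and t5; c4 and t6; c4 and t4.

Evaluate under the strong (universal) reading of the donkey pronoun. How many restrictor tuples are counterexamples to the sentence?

2

"it" takes "a toy" as antecedent — a donkey pronoun bound across the clause boundary.
Strong reading: for every (c,t) with unwrapped(c,t), kept(c,t).
Restrictor pairs: (c1,t2) ✓  (c2,t1) ✓  (c2,t2) ✓  (c2,t4) ✗  (c3,t5) ✓  (c3,t6) ✓  (c4,t2) ✗  (c4,t4) ✓
Counterexamples (restrictor pairs failing the scope): 2.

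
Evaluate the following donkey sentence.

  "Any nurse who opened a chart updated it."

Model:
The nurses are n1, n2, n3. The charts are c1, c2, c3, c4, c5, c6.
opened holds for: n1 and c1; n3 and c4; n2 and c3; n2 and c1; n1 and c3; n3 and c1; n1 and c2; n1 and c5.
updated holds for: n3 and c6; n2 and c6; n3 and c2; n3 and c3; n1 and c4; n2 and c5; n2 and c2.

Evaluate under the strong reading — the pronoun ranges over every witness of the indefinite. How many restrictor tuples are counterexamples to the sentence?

8

"it" takes "a chart" as antecedent — a donkey pronoun bound across the clause boundary.
Strong reading: for every (n,c) with opened(n,c), updated(n,c).
Restrictor pairs: (n1,c1) ✗  (n1,c2) ✗  (n1,c3) ✗  (n1,c5) ✗  (n2,c1) ✗  (n2,c3) ✗  (n3,c1) ✗  (n3,c4) ✗
Counterexamples (restrictor pairs failing the scope): 8.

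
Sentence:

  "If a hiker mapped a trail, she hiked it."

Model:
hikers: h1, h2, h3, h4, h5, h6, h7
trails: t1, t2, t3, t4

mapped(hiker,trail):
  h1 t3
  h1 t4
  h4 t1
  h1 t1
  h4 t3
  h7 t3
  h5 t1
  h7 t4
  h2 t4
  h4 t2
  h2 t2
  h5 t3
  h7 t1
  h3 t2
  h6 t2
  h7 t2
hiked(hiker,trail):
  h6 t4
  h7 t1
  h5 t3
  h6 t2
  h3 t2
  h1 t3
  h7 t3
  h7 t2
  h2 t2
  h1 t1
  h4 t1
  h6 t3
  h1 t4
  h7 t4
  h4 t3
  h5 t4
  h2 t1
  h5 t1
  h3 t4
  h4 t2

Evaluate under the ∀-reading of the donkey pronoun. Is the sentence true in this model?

False

"it" takes "a trail" as antecedent — a donkey pronoun bound across the clause boundary.
Strong reading: for every (h,t) with mapped(h,t), hiked(h,t).
Restrictor pairs: (h1,t1) ✓  (h1,t3) ✓  (h1,t4) ✓  (h2,t2) ✓  (h2,t4) ✗  (h3,t2) ✓  (h4,t1) ✓  (h4,t2) ✓  (h4,t3) ✓  (h5,t1) ✓  (h5,t3) ✓  (h6,t2) ✓  (h7,t1) ✓  (h7,t2) ✓  (h7,t3) ✓  (h7,t4) ✓
Counterexample: (h2,t4) is in mapped but fails the scope.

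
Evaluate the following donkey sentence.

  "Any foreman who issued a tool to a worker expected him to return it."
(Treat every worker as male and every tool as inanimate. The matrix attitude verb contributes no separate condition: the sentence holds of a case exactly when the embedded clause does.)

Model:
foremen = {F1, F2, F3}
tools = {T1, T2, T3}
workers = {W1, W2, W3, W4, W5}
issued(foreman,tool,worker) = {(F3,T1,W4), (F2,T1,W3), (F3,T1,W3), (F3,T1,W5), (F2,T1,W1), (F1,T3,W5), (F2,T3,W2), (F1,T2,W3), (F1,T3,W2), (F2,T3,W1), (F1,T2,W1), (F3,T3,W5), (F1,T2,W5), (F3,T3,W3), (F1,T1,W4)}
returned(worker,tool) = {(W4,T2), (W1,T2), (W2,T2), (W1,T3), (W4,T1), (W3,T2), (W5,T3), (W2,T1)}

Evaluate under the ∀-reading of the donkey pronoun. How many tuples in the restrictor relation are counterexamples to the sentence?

"him" takes "a worker" as antecedent and "it" takes "a tool"; both are donkey pronouns co-varying with the restrictor.
Strong reading: for every (f,t,w) with issued(f,t,w), returned(w,t).
Restrictor triples: (F1,T1,W4)→returned(W4,T1) ✓  (F1,T2,W1)→returned(W1,T2) ✓  (F1,T2,W3)→returned(W3,T2) ✓  (F1,T2,W5)→returned(W5,T2) ✗  (F1,T3,W2)→returned(W2,T3) ✗  (F1,T3,W5)→returned(W5,T3) ✓  (F2,T1,W1)→returned(W1,T1) ✗  (F2,T1,W3)→returned(W3,T1) ✗  (F2,T3,W1)→returned(W1,T3) ✓  (F2,T3,W2)→returned(W2,T3) ✗  (F3,T1,W3)→returned(W3,T1) ✗  (F3,T1,W4)→returned(W4,T1) ✓  (F3,T1,W5)→returned(W5,T1) ✗  (F3,T3,W3)→returned(W3,T3) ✗  (F3,T3,W5)→returned(W5,T3) ✓
Counterexamples (restrictor triples failing the scope): 8.

8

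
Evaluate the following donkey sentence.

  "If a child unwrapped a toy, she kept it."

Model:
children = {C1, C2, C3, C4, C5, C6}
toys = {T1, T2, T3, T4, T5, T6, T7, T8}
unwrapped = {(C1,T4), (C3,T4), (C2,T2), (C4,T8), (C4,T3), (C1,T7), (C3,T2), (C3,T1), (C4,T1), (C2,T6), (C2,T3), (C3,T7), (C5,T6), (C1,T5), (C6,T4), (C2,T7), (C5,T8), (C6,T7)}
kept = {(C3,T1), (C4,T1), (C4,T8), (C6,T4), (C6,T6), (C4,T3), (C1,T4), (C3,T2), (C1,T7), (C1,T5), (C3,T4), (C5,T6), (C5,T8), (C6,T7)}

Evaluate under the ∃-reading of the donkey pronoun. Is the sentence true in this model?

"it" takes "a toy" as antecedent — a donkey pronoun bound across the clause boundary.
Weak reading: every child c with some unwrapped-toy has at least one unwrapped-toy t such that kept(c,t).
Per child: C1:✓  C2:✗  C3:✓  C4:✓  C5:✓  C6:✓
C2 has no witness among its unwrapped-toys.

False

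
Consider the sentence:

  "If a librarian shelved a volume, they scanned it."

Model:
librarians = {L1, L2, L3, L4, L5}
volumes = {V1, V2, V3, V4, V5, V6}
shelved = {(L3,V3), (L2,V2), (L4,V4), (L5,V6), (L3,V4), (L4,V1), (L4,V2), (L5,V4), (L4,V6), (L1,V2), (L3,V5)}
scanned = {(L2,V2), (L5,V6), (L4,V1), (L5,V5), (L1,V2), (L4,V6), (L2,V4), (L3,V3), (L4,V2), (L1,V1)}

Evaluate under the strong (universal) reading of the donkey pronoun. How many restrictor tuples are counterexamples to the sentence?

4

"it" takes "a volume" as antecedent — a donkey pronoun bound across the clause boundary.
Strong reading: for every (l,v) with shelved(l,v), scanned(l,v).
Restrictor pairs: (L1,V2) ✓  (L2,V2) ✓  (L3,V3) ✓  (L3,V4) ✗  (L3,V5) ✗  (L4,V1) ✓  (L4,V2) ✓  (L4,V4) ✗  (L4,V6) ✓  (L5,V4) ✗  (L5,V6) ✓
Counterexamples (restrictor pairs failing the scope): 4.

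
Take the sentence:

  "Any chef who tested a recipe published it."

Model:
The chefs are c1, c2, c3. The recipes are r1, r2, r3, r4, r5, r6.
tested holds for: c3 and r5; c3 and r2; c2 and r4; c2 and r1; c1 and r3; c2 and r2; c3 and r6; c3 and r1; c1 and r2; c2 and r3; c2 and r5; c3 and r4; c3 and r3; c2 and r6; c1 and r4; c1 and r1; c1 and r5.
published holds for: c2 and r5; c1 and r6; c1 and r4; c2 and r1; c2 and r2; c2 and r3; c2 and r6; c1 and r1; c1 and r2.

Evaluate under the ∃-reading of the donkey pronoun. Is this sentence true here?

"it" takes "a recipe" as antecedent — a donkey pronoun bound across the clause boundary.
Weak reading: every chef c with some tested-recipe has at least one tested-recipe r such that published(c,r).
Per chef: c1:✓  c2:✓  c3:✗
c3 has no witness among its tested-recipes.

False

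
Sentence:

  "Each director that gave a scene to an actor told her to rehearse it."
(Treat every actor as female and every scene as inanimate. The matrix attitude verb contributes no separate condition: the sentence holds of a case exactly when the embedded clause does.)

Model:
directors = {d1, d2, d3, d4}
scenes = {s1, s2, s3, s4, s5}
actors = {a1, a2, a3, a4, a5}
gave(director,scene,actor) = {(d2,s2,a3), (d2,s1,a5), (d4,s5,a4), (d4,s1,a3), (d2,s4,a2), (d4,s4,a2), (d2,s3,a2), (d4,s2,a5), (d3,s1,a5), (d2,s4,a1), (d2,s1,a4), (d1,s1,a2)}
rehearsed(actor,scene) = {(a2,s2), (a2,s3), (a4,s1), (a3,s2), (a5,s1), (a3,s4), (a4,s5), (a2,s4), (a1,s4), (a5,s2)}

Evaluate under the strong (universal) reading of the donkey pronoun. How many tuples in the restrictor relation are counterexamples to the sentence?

"her" takes "an actor" as antecedent and "it" takes "a scene"; both are donkey pronouns co-varying with the restrictor.
Strong reading: for every (d,s,a) with gave(d,s,a), rehearsed(a,s).
Restrictor triples: (d1,s1,a2)→rehearsed(a2,s1) ✗  (d2,s1,a4)→rehearsed(a4,s1) ✓  (d2,s1,a5)→rehearsed(a5,s1) ✓  (d2,s2,a3)→rehearsed(a3,s2) ✓  (d2,s3,a2)→rehearsed(a2,s3) ✓  (d2,s4,a1)→rehearsed(a1,s4) ✓  (d2,s4,a2)→rehearsed(a2,s4) ✓  (d3,s1,a5)→rehearsed(a5,s1) ✓  (d4,s1,a3)→rehearsed(a3,s1) ✗  (d4,s2,a5)→rehearsed(a5,s2) ✓  (d4,s4,a2)→rehearsed(a2,s4) ✓  (d4,s5,a4)→rehearsed(a4,s5) ✓
Counterexamples (restrictor triples failing the scope): 2.

2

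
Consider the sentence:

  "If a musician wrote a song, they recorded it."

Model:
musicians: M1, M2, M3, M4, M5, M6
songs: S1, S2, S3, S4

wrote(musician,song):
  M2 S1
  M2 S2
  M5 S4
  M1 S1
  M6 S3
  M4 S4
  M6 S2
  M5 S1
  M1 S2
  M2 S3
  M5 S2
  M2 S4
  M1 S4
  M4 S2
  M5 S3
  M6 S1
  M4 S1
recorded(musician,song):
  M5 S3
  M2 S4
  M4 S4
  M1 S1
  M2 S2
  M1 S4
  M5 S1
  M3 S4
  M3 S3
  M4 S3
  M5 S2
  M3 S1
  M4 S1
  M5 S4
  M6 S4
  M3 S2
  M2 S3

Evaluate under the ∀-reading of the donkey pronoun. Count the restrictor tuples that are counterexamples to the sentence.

"it" takes "a song" as antecedent — a donkey pronoun bound across the clause boundary.
Strong reading: for every (m,s) with wrote(m,s), recorded(m,s).
Restrictor pairs: (M1,S1) ✓  (M1,S2) ✗  (M1,S4) ✓  (M2,S1) ✗  (M2,S2) ✓  (M2,S3) ✓  (M2,S4) ✓  (M4,S1) ✓  (M4,S2) ✗  (M4,S4) ✓  (M5,S1) ✓  (M5,S2) ✓  (M5,S3) ✓  (M5,S4) ✓  (M6,S1) ✗  (M6,S2) ✗  (M6,S3) ✗
Counterexamples (restrictor pairs failing the scope): 6.

6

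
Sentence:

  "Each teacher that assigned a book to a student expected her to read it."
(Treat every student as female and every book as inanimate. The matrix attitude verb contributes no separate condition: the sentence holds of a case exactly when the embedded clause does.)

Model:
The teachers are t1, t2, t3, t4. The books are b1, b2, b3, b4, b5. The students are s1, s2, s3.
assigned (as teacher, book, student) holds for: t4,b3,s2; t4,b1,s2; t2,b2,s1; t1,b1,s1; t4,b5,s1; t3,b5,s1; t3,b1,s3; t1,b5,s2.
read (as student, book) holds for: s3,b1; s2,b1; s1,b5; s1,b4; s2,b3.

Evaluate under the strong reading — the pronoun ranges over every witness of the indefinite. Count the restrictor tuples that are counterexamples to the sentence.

"her" takes "a student" as antecedent and "it" takes "a book"; both are donkey pronouns co-varying with the restrictor.
Strong reading: for every (t,b,s) with assigned(t,b,s), read(s,b).
Restrictor triples: (t1,b1,s1)→read(s1,b1) ✗  (t1,b5,s2)→read(s2,b5) ✗  (t2,b2,s1)→read(s1,b2) ✗  (t3,b1,s3)→read(s3,b1) ✓  (t3,b5,s1)→read(s1,b5) ✓  (t4,b1,s2)→read(s2,b1) ✓  (t4,b3,s2)→read(s2,b3) ✓  (t4,b5,s1)→read(s1,b5) ✓
Counterexamples (restrictor triples failing the scope): 3.

3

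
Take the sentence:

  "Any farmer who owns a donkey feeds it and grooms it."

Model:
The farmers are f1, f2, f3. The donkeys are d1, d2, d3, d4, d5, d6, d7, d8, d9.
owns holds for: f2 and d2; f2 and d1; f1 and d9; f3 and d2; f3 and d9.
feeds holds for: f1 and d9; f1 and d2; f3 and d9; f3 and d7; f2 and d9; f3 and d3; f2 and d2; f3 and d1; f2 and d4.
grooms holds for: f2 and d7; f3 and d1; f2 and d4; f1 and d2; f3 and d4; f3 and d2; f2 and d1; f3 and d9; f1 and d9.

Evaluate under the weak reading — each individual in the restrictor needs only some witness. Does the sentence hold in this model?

"it" takes "a donkey" as antecedent — a donkey pronoun bound across the clause boundary.
Weak reading: every farmer f with some owns-donkey has at least one owns-donkey d such that feeds(f,d) ∧ grooms(f,d).
Per farmer: f1:✓  f2:✗  f3:✓
f2 has no witness among its owns-donkeys.

False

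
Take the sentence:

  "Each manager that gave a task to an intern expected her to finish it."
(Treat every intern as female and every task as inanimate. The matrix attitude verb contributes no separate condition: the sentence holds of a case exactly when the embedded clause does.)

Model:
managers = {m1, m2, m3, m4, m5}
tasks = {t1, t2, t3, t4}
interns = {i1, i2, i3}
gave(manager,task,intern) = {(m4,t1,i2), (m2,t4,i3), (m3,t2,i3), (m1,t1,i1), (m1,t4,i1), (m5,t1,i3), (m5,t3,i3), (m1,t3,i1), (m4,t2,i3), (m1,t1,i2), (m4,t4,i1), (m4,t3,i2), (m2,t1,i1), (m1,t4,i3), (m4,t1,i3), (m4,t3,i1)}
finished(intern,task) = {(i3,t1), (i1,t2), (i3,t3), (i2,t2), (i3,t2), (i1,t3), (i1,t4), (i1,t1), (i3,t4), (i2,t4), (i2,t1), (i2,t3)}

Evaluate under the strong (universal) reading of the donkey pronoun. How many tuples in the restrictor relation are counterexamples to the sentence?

0

"her" takes "an intern" as antecedent and "it" takes "a task"; both are donkey pronouns co-varying with the restrictor.
Strong reading: for every (m,t,i) with gave(m,t,i), finished(i,t).
Restrictor triples: (m1,t1,i1)→finished(i1,t1) ✓  (m1,t1,i2)→finished(i2,t1) ✓  (m1,t3,i1)→finished(i1,t3) ✓  (m1,t4,i1)→finished(i1,t4) ✓  (m1,t4,i3)→finished(i3,t4) ✓  (m2,t1,i1)→finished(i1,t1) ✓  (m2,t4,i3)→finished(i3,t4) ✓  (m3,t2,i3)→finished(i3,t2) ✓  (m4,t1,i2)→finished(i2,t1) ✓  (m4,t1,i3)→finished(i3,t1) ✓  (m4,t2,i3)→finished(i3,t2) ✓  (m4,t3,i1)→finished(i1,t3) ✓  (m4,t3,i2)→finished(i2,t3) ✓  (m4,t4,i1)→finished(i1,t4) ✓  (m5,t1,i3)→finished(i3,t1) ✓  (m5,t3,i3)→finished(i3,t3) ✓
Counterexamples (restrictor triples failing the scope): 0.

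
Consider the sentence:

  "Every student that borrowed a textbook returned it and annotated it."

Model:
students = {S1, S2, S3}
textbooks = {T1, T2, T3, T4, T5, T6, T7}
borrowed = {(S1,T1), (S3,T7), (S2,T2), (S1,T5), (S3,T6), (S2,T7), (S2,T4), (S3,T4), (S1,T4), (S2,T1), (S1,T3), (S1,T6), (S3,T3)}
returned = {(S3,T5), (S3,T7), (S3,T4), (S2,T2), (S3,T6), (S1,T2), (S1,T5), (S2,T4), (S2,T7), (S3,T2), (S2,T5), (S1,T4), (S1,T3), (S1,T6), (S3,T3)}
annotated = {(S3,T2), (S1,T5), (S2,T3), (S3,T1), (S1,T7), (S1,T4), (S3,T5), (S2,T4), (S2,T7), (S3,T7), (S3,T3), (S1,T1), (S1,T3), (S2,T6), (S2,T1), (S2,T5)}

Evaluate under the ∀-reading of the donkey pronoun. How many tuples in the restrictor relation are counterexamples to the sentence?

"it" takes "a textbook" as antecedent — a donkey pronoun bound across the clause boundary.
Strong reading: for every (s,t) with borrowed(s,t), returned(s,t) ∧ annotated(s,t).
Restrictor pairs: (S1,T1) ✗  (S1,T3) ✓  (S1,T4) ✓  (S1,T5) ✓  (S1,T6) ✗  (S2,T1) ✗  (S2,T2) ✗  (S2,T4) ✓  (S2,T7) ✓  (S3,T3) ✓  (S3,T4) ✗  (S3,T6) ✗  (S3,T7) ✓
Counterexamples (restrictor pairs failing the scope): 6.

6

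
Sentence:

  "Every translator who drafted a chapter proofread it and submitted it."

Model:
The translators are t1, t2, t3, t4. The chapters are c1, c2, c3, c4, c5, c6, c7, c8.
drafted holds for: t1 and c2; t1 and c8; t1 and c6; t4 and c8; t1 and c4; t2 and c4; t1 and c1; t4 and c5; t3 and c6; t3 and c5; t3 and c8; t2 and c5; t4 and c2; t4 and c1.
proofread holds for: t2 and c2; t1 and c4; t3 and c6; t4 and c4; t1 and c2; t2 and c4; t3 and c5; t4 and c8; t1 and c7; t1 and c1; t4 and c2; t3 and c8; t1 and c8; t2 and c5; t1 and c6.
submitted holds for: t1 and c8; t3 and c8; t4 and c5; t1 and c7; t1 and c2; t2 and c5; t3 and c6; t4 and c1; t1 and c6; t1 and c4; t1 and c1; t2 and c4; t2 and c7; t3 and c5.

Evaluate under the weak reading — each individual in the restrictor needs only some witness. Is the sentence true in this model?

"it" takes "a chapter" as antecedent — a donkey pronoun bound across the clause boundary.
Weak reading: every translator t with some drafted-chapter has at least one drafted-chapter c such that proofread(t,c) ∧ submitted(t,c).
Per translator: t1:✓  t2:✓  t3:✓  t4:✗
t4 has no witness among its drafted-chapters.

False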